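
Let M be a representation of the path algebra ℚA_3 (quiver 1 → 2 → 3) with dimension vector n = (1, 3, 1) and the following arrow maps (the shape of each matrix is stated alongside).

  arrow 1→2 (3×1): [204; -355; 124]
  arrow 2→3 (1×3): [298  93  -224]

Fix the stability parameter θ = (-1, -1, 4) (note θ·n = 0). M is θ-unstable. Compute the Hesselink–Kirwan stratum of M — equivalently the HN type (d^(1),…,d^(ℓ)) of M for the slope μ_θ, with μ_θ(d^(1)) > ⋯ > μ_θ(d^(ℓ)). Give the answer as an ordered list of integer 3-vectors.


Via rank(M_{q-1}∘⋯∘M_p): M ≅ I[1,3], I[2,2]^2.
μ_θ-semistable layers: μ^(1)=4; μ^(2)=-1

((0, 0, 1); (1, 3, 0))


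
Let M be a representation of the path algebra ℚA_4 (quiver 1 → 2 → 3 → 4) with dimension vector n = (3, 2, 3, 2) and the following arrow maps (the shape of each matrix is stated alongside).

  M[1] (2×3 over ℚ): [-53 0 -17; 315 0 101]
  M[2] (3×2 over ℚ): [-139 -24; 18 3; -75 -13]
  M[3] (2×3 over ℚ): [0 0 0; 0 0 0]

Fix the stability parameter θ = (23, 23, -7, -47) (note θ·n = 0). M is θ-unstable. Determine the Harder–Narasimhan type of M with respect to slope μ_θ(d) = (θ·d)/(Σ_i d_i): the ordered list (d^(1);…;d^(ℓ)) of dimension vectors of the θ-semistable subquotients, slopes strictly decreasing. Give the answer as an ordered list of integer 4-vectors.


Interval decomposition of M: I[1,1], I[1,3]^2, I[3,3], I[4,4]^2.
HN type (ℓ=4): μ^(1)=23; μ^(2)=13; μ^(3)=-7; μ^(4)=-47

((1, 0, 0, 0); (2, 2, 2, 0); (0, 0, 1, 0); (0, 0, 0, 2))


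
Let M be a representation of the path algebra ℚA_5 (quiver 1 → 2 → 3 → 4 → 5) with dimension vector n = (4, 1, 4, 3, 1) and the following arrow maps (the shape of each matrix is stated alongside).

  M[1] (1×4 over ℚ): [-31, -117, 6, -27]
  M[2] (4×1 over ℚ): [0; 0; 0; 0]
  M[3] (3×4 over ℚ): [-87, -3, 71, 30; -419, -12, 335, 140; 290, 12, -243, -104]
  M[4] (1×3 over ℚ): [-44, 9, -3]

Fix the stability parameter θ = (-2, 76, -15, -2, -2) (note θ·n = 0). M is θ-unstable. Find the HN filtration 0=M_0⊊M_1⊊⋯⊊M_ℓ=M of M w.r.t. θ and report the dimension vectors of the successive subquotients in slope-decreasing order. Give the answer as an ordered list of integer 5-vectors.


Interval decomposition of M: I[1,1]^3, I[1,2], I[3,3], I[3,4]^2, I[3,5].
HN type (ℓ=3): μ^(1)=76; μ^(2)=-2; μ^(3)=-15

((0, 1, 0, 0, 0); (4, 0, 0, 3, 1); (0, 0, 4, 0, 0))


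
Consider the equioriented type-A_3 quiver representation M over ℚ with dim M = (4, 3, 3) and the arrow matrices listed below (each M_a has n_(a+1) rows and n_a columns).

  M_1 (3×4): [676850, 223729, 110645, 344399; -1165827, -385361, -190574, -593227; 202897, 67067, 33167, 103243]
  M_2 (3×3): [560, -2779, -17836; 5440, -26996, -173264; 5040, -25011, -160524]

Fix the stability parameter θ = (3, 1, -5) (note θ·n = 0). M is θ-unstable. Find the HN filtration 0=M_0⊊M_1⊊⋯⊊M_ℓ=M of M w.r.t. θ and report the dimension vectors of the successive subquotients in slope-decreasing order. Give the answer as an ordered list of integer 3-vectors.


Interval decomposition of M: I[1,1], I[1,2]^2, I[1,3], I[3,3]^2.
HN type (ℓ=4): μ^(1)=3; μ^(2)=2; μ^(3)=-1/3; μ^(4)=-5

((1, 0, 0); (2, 2, 0); (1, 1, 1); (0, 0, 2))


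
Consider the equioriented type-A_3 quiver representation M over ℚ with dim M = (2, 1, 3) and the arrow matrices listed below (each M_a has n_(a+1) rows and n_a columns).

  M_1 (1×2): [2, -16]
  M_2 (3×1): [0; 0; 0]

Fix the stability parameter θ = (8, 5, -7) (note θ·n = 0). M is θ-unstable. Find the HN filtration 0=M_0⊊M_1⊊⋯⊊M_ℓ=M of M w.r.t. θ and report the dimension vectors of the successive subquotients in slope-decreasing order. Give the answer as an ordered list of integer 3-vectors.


Barcode: M ≅ I[1,1], I[1,2], I[3,3]^3. HN layers by μ_θ (3 steps, strictly decreasing):
  μ^(1)=8; μ^(2)=13/2; μ^(3)=-7

((1, 0, 0); (1, 1, 0); (0, 0, 3))


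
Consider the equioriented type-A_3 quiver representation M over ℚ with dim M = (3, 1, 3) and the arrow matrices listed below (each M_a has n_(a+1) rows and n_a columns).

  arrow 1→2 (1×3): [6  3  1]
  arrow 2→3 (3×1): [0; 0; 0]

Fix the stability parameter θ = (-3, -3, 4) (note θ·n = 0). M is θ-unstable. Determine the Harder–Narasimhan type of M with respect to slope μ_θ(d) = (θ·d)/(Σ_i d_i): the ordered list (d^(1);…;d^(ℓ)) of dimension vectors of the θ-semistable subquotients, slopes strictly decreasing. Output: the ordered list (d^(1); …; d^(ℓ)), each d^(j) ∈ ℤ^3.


Barcode: M ≅ I[1,1]^2, I[1,2], I[3,3]^3. HN layers by μ_θ (2 steps, strictly decreasing):
  μ^(1)=4; μ^(2)=-3

((0, 0, 3); (3, 1, 0))


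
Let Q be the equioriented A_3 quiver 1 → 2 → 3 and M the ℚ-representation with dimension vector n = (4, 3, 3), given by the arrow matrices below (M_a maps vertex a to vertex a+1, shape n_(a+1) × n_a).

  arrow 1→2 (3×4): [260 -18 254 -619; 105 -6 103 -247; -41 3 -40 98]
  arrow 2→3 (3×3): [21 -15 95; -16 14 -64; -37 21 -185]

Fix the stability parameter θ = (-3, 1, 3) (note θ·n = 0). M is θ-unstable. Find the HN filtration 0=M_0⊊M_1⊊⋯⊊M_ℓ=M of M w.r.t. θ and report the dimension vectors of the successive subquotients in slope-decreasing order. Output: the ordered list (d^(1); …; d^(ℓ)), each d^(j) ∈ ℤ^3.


Barcode: M ≅ I[1,1], I[1,3]^3. HN layers by μ_θ (3 steps, strictly decreasing):
  μ^(1)=3; μ^(2)=1; μ^(3)=-3

((0, 0, 3); (0, 3, 0); (4, 0, 0))


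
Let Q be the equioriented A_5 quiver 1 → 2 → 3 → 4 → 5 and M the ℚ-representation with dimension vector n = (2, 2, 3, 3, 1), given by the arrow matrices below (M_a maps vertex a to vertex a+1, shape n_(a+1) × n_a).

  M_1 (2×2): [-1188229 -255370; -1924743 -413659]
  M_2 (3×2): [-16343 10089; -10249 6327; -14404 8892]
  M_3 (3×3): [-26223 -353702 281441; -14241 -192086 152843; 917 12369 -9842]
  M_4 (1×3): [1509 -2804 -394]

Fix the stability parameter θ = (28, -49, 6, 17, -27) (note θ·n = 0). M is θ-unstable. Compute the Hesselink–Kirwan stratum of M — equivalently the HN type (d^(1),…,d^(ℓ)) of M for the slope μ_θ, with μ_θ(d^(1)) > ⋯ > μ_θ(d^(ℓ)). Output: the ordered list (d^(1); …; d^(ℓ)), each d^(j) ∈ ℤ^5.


Interval decomposition of M: I[1,2], I[1,5], I[3,3], I[3,4], I[4,4].
HN type (ℓ=4): μ^(1)=17; μ^(2)=6; μ^(3)=-4/3; μ^(4)=-21/2

((0, 0, 0, 2, 0); (0, 0, 2, 0, 0); (0, 0, 1, 1, 1); (2, 2, 0, 0, 0))


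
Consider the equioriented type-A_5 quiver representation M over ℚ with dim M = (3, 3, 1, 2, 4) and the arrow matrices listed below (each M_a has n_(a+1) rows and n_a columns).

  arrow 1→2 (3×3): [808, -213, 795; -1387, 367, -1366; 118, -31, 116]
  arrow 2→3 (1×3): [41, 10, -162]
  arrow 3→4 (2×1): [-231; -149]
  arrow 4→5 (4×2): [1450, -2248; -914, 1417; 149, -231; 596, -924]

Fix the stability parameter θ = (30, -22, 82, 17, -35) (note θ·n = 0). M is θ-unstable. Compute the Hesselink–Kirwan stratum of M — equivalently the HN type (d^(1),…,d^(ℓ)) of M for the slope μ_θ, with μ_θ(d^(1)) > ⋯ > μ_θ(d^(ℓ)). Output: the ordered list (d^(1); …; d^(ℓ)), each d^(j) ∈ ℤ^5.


Interval decomposition of M: I[1,2]^2, I[1,5], I[4,5], I[5,5]^2.
HN type (ℓ=4): μ^(1)=64/3; μ^(2)=4; μ^(3)=-9; μ^(4)=-35

((0, 0, 1, 1, 1); (3, 3, 0, 0, 0); (0, 0, 0, 1, 1); (0, 0, 0, 0, 2))


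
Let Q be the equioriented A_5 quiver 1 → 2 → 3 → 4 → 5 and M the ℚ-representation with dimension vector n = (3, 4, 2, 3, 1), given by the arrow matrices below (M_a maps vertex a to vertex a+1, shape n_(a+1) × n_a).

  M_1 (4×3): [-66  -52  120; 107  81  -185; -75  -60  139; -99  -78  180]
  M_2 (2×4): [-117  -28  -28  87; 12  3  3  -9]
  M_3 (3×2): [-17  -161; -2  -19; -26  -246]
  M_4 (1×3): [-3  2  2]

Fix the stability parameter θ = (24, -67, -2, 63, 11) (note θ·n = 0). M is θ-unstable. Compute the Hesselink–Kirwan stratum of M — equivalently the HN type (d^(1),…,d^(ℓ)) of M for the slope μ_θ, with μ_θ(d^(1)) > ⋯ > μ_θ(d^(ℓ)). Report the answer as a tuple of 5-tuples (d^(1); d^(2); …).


Via rank(M_{q-1}∘⋯∘M_p): M ≅ I[1,2], I[1,4], I[1,5], I[2,2], I[4,4].
μ_θ-semistable layers: μ^(1)=63; μ^(2)=37; μ^(3)=-2; μ^(4)=-43/2; μ^(5)=-67

((0, 0, 0, 2, 0); (0, 0, 0, 1, 1); (0, 0, 2, 0, 0); (3, 3, 0, 0, 0); (0, 1, 0, 0, 0))


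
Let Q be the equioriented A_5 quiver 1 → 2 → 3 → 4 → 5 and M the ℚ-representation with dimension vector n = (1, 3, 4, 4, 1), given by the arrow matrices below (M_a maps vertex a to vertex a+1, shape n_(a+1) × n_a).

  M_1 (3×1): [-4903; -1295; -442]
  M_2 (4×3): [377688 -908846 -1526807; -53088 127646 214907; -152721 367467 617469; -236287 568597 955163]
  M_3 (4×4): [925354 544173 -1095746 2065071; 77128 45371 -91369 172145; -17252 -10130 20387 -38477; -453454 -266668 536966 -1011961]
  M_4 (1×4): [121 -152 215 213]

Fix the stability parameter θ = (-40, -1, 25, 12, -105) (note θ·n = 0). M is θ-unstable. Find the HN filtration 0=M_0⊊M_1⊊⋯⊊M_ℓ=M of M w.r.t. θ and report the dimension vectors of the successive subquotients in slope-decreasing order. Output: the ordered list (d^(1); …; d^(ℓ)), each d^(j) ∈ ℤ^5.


Barcode: M ≅ I[1,2], I[2,4], I[2,5], I[3,3], I[3,4], I[4,4]. HN layers by μ_θ (6 steps, strictly decreasing):
  μ^(1)=25; μ^(2)=37/2; μ^(3)=12; μ^(4)=-1; μ^(5)=-69/4; μ^(6)=-40

((0, 0, 1, 0, 0); (0, 0, 2, 2, 0); (0, 0, 0, 1, 0); (0, 2, 0, 0, 0); (0, 1, 1, 1, 1); (1, 0, 0, 0, 0))


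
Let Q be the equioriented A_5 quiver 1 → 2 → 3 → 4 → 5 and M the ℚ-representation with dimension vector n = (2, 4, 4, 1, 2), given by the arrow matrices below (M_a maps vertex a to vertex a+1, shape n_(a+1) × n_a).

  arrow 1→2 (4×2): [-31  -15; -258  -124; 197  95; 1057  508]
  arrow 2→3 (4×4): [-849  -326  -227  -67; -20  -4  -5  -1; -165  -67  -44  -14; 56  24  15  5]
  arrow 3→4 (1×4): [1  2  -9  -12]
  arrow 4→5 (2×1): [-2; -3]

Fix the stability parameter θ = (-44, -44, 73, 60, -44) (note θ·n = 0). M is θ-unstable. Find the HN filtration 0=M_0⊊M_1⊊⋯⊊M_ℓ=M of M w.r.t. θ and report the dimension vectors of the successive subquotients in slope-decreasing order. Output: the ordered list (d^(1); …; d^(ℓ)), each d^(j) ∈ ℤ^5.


Barcode: M ≅ I[1,3], I[1,5], I[2,3]^2, I[5,5]. HN layers by μ_θ (3 steps, strictly decreasing):
  μ^(1)=73; μ^(2)=89/3; μ^(3)=-44

((0, 0, 3, 0, 0); (0, 0, 1, 1, 1); (2, 4, 0, 0, 1))


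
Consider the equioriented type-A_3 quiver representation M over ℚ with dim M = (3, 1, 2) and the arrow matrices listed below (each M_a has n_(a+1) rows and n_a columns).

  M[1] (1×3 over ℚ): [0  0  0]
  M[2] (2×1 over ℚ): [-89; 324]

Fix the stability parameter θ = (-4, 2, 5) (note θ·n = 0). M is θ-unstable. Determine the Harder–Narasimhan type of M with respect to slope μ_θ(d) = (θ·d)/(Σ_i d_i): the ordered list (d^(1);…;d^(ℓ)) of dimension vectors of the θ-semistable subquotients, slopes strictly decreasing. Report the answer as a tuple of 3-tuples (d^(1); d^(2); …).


Barcode: M ≅ I[1,1]^3, I[2,3], I[3,3]. HN layers by μ_θ (3 steps, strictly decreasing):
  μ^(1)=5; μ^(2)=2; μ^(3)=-4

((0, 0, 2); (0, 1, 0); (3, 0, 0))


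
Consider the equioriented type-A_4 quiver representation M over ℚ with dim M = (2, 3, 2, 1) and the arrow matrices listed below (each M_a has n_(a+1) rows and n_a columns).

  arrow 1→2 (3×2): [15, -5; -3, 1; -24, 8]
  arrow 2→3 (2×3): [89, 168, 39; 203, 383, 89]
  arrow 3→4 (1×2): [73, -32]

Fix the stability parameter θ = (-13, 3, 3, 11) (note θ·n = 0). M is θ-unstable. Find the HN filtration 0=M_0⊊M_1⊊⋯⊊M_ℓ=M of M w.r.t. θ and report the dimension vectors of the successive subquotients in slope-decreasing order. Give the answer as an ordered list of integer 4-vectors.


Interval decomposition of M: I[1,1], I[1,4], I[2,2], I[2,3].
HN type (ℓ=3): μ^(1)=11; μ^(2)=3; μ^(3)=-13

((0, 0, 0, 1); (0, 3, 2, 0); (2, 0, 0, 0))


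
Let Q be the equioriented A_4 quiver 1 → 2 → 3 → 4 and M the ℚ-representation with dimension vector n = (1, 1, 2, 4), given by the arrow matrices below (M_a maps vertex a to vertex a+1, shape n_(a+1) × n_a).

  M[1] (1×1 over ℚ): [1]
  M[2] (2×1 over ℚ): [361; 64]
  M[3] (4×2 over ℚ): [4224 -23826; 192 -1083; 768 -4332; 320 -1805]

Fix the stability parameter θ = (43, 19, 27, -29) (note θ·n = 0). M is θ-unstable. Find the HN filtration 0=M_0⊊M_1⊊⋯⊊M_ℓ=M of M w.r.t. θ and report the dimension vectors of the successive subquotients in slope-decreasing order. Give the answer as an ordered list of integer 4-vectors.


Interval decomposition of M: I[1,3], I[3,4], I[4,4]^3.
HN type (ℓ=3): μ^(1)=89/3; μ^(2)=-1; μ^(3)=-29

((1, 1, 1, 0); (0, 0, 1, 1); (0, 0, 0, 3))


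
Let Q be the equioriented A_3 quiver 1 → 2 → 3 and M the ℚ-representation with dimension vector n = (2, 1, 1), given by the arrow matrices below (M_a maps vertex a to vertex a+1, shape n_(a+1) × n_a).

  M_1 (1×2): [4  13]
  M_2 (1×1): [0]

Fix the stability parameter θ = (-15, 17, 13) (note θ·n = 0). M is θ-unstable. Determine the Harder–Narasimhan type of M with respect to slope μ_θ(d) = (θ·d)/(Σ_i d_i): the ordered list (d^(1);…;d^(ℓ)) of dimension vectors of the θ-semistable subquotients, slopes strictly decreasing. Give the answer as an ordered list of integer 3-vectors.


Interval decomposition of M: I[1,1], I[1,2], I[3,3].
HN type (ℓ=3): μ^(1)=17; μ^(2)=13; μ^(3)=-15

((0, 1, 0); (0, 0, 1); (2, 0, 0))


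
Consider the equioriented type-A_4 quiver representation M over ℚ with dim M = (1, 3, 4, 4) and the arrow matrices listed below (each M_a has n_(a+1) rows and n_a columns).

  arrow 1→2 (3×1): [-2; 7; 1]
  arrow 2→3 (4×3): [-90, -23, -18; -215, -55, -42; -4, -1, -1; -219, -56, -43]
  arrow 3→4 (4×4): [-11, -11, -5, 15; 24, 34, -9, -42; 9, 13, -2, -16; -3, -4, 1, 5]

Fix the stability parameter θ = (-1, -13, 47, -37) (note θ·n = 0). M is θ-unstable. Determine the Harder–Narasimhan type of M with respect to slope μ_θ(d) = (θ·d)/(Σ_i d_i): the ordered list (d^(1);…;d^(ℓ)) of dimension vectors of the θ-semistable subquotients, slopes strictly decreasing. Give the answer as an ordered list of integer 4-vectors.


Barcode: M ≅ I[1,4], I[2,4]^2, I[3,4]. HN layers by μ_θ (3 steps, strictly decreasing):
  μ^(1)=5; μ^(2)=-7; μ^(3)=-13

((0, 0, 4, 4); (1, 1, 0, 0); (0, 2, 0, 0))


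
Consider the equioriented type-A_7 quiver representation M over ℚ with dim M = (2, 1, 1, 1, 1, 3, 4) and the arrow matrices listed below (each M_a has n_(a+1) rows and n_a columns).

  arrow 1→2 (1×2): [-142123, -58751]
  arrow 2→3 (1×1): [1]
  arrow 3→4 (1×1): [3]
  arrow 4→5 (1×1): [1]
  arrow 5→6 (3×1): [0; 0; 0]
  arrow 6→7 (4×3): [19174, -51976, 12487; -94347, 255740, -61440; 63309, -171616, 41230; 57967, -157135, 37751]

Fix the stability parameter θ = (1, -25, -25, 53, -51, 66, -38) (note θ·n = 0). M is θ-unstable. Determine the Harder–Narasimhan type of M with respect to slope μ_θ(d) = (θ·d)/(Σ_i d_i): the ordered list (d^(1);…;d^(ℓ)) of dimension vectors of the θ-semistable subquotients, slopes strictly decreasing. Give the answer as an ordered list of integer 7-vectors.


Interval decomposition of M: I[1,1], I[1,5], I[6,7]^3, I[7,7].
HN type (ℓ=4): μ^(1)=14; μ^(2)=1; μ^(3)=-49/3; μ^(4)=-38

((0, 0, 0, 0, 0, 3, 3); (1, 0, 0, 1, 1, 0, 0); (1, 1, 1, 0, 0, 0, 0); (0, 0, 0, 0, 0, 0, 1))


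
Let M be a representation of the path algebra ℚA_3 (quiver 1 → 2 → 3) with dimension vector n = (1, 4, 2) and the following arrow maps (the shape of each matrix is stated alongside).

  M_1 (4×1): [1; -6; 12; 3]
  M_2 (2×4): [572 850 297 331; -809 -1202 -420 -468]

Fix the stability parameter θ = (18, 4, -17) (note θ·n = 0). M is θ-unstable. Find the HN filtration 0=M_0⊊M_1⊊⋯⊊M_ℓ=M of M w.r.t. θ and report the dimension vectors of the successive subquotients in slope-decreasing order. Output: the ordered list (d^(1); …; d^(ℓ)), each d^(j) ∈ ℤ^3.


Interval decomposition of M: I[1,3], I[2,2]^2, I[2,3].
HN type (ℓ=3): μ^(1)=4; μ^(2)=5/3; μ^(3)=-13/2

((0, 2, 0); (1, 1, 1); (0, 1, 1))


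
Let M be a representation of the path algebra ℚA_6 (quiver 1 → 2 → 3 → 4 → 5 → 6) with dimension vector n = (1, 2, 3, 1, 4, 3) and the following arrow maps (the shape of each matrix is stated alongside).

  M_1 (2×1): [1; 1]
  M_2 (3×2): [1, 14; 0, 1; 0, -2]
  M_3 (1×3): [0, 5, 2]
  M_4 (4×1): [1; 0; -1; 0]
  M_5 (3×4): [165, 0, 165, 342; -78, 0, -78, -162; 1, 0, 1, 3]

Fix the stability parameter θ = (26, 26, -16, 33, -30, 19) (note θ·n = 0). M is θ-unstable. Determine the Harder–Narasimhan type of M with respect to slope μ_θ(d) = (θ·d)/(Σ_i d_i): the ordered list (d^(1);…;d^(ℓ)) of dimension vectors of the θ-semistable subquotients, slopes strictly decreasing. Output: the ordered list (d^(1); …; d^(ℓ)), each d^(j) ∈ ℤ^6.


Barcode: M ≅ I[1,5], I[2,3], I[3,3], I[5,5], I[5,6]^2, I[6,6]. HN layers by μ_θ (5 steps, strictly decreasing):
  μ^(1)=19; μ^(2)=39/5; μ^(3)=5; μ^(4)=-16; μ^(5)=-30

((0, 0, 0, 0, 0, 3); (1, 1, 1, 1, 1, 0); (0, 1, 1, 0, 0, 0); (0, 0, 1, 0, 0, 0); (0, 0, 0, 0, 3, 0))


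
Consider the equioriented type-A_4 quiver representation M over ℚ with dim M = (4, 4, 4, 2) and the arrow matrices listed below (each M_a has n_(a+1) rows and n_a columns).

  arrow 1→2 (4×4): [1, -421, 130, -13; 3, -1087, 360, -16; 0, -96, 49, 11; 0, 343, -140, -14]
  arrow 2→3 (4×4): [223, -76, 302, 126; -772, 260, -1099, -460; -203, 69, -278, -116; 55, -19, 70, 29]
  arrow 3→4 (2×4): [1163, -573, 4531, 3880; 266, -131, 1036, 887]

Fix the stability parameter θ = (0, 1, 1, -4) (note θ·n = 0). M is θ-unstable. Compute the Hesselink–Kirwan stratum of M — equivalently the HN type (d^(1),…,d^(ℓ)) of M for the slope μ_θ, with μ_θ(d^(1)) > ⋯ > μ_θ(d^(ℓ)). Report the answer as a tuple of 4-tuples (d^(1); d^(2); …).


Interval decomposition of M: I[1,3]^2, I[1,4]^2.
HN type (ℓ=3): μ^(1)=1; μ^(2)=0; μ^(3)=-1/2

((0, 2, 2, 0); (2, 0, 0, 0); (2, 2, 2, 2))


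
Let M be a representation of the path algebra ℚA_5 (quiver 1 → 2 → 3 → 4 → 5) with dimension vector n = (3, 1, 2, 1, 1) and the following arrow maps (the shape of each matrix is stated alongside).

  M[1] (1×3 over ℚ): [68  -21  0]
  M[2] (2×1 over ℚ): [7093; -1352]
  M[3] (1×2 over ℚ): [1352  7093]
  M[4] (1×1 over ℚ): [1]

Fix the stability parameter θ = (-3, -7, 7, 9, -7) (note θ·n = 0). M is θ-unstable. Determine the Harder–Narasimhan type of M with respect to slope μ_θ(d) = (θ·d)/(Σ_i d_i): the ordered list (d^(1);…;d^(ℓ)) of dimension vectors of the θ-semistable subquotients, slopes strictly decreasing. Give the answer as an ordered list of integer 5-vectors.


Via rank(M_{q-1}∘⋯∘M_p): M ≅ I[1,1]^2, I[1,3], I[3,5].
μ_θ-semistable layers: μ^(1)=7; μ^(2)=3; μ^(3)=-3; μ^(4)=-5

((0, 0, 1, 0, 0); (0, 0, 1, 1, 1); (2, 0, 0, 0, 0); (1, 1, 0, 0, 0))


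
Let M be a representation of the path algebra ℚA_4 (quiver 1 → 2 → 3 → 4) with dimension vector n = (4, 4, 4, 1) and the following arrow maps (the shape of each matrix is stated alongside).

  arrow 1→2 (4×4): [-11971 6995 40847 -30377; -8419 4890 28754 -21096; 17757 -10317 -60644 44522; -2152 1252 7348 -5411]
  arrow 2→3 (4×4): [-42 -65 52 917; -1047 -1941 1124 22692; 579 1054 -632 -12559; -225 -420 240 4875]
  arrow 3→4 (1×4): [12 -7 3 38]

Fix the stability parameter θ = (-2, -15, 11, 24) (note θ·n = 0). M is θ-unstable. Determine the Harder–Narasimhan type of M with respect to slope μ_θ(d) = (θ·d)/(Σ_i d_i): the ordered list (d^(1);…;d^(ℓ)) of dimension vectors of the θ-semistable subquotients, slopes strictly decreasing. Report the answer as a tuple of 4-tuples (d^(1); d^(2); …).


Interval decomposition of M: I[1,2]^2, I[1,3], I[1,4], I[3,3]^2.
HN type (ℓ=3): μ^(1)=24; μ^(2)=11; μ^(3)=-17/2

((0, 0, 0, 1); (0, 0, 4, 0); (4, 4, 0, 0))


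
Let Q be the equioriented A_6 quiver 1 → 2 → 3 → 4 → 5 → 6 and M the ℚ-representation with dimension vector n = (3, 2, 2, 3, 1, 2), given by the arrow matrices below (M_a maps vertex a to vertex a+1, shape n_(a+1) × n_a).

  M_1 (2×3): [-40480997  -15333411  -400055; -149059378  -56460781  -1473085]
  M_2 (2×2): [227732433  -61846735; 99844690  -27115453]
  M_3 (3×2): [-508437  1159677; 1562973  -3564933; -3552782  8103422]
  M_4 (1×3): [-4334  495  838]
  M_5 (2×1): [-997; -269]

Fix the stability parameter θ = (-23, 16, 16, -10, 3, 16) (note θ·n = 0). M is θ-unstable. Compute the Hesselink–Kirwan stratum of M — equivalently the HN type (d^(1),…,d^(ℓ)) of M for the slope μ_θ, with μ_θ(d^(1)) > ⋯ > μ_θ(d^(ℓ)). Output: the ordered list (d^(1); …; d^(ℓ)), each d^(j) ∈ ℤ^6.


Interval decomposition of M: I[1,1], I[1,3], I[1,6], I[4,4]^2, I[6,6].
HN type (ℓ=4): μ^(1)=16; μ^(2)=25/4; μ^(3)=-10; μ^(4)=-23

((0, 1, 1, 0, 0, 2); (0, 1, 1, 1, 1, 0); (0, 0, 0, 2, 0, 0); (3, 0, 0, 0, 0, 0))


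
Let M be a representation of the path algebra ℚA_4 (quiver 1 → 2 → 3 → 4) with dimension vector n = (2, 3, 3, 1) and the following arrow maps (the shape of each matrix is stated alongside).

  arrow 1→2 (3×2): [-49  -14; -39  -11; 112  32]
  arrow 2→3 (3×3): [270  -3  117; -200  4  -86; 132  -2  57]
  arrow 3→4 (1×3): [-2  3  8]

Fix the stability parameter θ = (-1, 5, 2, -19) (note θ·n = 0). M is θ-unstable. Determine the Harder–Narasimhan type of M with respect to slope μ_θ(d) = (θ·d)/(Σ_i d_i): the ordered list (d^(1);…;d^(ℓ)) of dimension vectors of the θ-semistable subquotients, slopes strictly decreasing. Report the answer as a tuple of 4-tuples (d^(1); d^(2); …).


Barcode: M ≅ I[1,2], I[1,4], I[2,3], I[3,3]. HN layers by μ_θ (5 steps, strictly decreasing):
  μ^(1)=5; μ^(2)=7/2; μ^(3)=2; μ^(4)=-1; μ^(5)=-13/4

((0, 1, 0, 0); (0, 1, 1, 0); (0, 0, 1, 0); (1, 0, 0, 0); (1, 1, 1, 1))


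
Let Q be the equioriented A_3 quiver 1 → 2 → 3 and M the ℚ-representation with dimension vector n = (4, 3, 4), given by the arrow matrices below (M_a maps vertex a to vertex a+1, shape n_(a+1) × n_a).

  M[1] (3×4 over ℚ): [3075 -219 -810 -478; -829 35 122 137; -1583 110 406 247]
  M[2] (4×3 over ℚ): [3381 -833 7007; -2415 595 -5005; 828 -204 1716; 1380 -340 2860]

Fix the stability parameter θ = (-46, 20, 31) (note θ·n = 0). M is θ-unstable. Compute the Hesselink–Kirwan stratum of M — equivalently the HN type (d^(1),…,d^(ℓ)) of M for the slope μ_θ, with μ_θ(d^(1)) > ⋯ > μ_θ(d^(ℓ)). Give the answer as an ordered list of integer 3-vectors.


Via rank(M_{q-1}∘⋯∘M_p): M ≅ I[1,1], I[1,2]^2, I[1,3], I[3,3]^3.
μ_θ-semistable layers: μ^(1)=31; μ^(2)=20; μ^(3)=-46

((0, 0, 4); (0, 3, 0); (4, 0, 0))


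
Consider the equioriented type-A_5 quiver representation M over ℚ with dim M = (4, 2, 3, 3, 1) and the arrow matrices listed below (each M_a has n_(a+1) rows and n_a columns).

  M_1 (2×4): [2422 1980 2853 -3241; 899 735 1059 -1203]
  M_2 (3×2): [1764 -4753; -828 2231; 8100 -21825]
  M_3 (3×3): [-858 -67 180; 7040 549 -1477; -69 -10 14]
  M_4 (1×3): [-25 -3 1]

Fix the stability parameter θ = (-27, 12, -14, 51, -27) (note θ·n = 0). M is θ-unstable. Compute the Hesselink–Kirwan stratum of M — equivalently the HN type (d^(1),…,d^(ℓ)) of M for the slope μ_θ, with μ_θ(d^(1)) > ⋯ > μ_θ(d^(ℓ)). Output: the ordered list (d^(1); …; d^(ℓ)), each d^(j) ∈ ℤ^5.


Interval decomposition of M: I[1,1]^2, I[1,2], I[1,4], I[3,4], I[3,5].
HN type (ℓ=5): μ^(1)=51; μ^(2)=12; μ^(3)=-1; μ^(4)=-14; μ^(5)=-27

((0, 0, 0, 2, 0); (0, 1, 0, 1, 1); (0, 1, 1, 0, 0); (0, 0, 2, 0, 0); (4, 0, 0, 0, 0))


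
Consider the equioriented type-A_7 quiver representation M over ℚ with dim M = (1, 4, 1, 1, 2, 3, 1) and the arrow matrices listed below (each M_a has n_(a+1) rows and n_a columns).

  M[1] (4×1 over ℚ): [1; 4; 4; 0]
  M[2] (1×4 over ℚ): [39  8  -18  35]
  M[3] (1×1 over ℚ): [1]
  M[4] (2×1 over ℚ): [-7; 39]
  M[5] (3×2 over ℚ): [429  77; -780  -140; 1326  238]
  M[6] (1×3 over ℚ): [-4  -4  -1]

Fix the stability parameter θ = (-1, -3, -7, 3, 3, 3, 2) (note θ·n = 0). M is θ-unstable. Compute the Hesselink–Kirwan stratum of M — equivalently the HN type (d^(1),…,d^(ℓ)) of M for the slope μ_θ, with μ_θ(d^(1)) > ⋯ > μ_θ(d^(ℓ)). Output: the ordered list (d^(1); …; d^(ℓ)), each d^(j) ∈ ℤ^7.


Interval decomposition of M: I[1,5], I[2,2]^3, I[5,7], I[6,6]^2.
HN type (ℓ=4): μ^(1)=3; μ^(2)=8/3; μ^(3)=-3; μ^(4)=-11/3

((0, 0, 0, 1, 1, 2, 0); (0, 0, 0, 0, 1, 1, 1); (0, 3, 0, 0, 0, 0, 0); (1, 1, 1, 0, 0, 0, 0))


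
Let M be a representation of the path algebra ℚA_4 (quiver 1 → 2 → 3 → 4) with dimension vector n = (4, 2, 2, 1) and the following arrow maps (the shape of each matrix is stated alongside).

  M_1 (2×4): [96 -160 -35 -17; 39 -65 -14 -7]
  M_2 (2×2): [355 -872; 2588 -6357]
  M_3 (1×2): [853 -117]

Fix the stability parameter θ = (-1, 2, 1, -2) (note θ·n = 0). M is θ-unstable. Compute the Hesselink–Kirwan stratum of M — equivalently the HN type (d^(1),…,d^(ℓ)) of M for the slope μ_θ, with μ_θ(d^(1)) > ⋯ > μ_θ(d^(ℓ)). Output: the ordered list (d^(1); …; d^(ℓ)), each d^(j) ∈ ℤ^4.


Via rank(M_{q-1}∘⋯∘M_p): M ≅ I[1,1]^2, I[1,3], I[1,4].
μ_θ-semistable layers: μ^(1)=3/2; μ^(2)=1/3; μ^(3)=-1

((0, 1, 1, 0); (0, 1, 1, 1); (4, 0, 0, 0))


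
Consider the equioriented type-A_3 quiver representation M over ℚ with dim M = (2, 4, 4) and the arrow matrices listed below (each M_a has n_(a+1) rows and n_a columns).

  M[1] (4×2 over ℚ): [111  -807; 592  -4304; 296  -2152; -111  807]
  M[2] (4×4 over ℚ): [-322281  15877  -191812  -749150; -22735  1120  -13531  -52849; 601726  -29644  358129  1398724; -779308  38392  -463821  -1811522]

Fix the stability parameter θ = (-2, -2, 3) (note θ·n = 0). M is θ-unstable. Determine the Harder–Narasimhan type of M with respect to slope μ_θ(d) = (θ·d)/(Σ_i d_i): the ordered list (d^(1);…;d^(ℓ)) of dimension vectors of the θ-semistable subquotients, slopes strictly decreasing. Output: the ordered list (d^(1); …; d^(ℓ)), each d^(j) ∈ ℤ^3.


Via rank(M_{q-1}∘⋯∘M_p): M ≅ I[1,1], I[1,3], I[2,3]^3.
μ_θ-semistable layers: μ^(1)=3; μ^(2)=-2

((0, 0, 4); (2, 4, 0))


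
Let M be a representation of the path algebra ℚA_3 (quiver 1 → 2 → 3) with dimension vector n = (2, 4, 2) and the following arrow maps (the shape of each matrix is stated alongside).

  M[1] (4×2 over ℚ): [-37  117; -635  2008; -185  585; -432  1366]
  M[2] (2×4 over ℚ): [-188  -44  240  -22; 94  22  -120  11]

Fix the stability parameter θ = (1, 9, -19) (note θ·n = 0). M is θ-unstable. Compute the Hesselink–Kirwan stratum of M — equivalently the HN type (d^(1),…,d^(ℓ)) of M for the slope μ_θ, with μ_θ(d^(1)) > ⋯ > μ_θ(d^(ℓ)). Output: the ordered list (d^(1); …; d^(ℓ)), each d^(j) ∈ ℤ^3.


Via rank(M_{q-1}∘⋯∘M_p): M ≅ I[1,2]^2, I[2,2], I[2,3], I[3,3].
μ_θ-semistable layers: μ^(1)=9; μ^(2)=1; μ^(3)=-5; μ^(4)=-19

((0, 3, 0); (2, 0, 0); (0, 1, 1); (0, 0, 1))


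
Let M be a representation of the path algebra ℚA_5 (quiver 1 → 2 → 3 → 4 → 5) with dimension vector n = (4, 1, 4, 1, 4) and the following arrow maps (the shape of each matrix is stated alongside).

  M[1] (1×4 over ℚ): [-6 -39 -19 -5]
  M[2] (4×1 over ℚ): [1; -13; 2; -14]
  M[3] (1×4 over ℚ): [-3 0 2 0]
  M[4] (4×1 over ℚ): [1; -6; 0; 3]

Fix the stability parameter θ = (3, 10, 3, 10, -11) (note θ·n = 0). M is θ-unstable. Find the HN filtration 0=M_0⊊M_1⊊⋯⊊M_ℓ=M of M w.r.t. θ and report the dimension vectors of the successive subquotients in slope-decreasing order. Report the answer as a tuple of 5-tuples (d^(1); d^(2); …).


Interval decomposition of M: I[1,1]^3, I[1,5], I[3,3]^3, I[5,5]^3.
HN type (ℓ=2): μ^(1)=3; μ^(2)=-11

((4, 1, 4, 1, 1); (0, 0, 0, 0, 3))


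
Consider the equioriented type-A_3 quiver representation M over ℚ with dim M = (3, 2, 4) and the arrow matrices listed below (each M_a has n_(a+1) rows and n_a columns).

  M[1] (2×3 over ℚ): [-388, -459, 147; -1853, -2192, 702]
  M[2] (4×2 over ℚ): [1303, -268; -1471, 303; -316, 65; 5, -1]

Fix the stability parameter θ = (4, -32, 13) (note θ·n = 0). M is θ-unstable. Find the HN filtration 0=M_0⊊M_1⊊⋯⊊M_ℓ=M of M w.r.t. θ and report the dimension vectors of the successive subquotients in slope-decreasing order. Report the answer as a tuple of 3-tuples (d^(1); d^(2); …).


Interval decomposition of M: I[1,1], I[1,3]^2, I[3,3]^2.
HN type (ℓ=3): μ^(1)=13; μ^(2)=4; μ^(3)=-14

((0, 0, 4); (1, 0, 0); (2, 2, 0))


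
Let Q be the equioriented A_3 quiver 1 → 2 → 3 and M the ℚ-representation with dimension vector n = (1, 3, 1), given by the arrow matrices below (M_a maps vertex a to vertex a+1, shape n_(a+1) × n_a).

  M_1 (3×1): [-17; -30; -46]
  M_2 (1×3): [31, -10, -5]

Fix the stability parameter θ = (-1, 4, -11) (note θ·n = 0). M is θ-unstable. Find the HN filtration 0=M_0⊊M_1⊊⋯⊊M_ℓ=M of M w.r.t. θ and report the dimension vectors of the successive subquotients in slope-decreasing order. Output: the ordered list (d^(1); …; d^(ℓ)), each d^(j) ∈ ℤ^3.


Via rank(M_{q-1}∘⋯∘M_p): M ≅ I[1,3], I[2,2]^2.
μ_θ-semistable layers: μ^(1)=4; μ^(2)=-8/3

((0, 2, 0); (1, 1, 1))


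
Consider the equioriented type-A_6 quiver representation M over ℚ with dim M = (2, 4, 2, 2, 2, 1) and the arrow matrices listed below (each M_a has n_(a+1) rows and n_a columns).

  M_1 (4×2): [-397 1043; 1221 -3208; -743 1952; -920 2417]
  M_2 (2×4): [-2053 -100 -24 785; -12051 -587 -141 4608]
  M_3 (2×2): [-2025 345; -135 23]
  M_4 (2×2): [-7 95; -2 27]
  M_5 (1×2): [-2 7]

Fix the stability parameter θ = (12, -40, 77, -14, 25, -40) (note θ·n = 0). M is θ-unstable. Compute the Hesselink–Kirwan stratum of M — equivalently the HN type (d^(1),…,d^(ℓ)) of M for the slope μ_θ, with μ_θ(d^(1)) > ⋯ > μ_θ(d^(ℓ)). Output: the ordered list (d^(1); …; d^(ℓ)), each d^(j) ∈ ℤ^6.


Via rank(M_{q-1}∘⋯∘M_p): M ≅ I[1,3], I[1,6], I[2,2]^2, I[4,5].
μ_θ-semistable layers: μ^(1)=77; μ^(2)=25; μ^(3)=12; μ^(4)=-14; μ^(5)=-40

((0, 0, 1, 0, 0, 0); (0, 0, 0, 0, 1, 0); (0, 0, 1, 1, 1, 1); (2, 2, 0, 1, 0, 0); (0, 2, 0, 0, 0, 0))


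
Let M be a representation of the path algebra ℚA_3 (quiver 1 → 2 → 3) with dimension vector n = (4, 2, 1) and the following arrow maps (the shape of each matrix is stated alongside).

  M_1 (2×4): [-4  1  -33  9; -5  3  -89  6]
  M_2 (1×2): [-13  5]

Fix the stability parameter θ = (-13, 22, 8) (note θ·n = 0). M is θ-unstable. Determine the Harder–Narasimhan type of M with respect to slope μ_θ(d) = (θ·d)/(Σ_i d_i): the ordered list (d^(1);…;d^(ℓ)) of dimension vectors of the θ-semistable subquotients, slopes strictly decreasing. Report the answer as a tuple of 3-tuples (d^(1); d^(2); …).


Via rank(M_{q-1}∘⋯∘M_p): M ≅ I[1,1]^2, I[1,2], I[1,3].
μ_θ-semistable layers: μ^(1)=22; μ^(2)=15; μ^(3)=-13

((0, 1, 0); (0, 1, 1); (4, 0, 0))


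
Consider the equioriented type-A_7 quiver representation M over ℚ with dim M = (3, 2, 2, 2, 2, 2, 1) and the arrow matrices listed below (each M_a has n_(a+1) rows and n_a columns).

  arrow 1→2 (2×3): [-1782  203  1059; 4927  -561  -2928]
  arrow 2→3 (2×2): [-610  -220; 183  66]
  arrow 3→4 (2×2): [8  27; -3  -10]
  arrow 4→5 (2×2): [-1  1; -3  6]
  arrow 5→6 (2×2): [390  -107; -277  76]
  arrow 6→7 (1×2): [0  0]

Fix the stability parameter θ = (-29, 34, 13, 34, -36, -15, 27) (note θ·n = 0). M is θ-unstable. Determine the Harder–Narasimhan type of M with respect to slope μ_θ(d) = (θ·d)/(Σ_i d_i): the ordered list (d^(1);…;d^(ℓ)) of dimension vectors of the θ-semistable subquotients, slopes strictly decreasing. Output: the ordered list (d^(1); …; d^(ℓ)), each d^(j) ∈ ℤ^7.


Via rank(M_{q-1}∘⋯∘M_p): M ≅ I[1,1], I[1,2], I[1,6], I[3,6], I[7,7].
μ_θ-semistable layers: μ^(1)=34; μ^(2)=27; μ^(3)=6; μ^(4)=-1; μ^(5)=-29

((0, 1, 0, 0, 0, 0, 0); (0, 0, 0, 0, 0, 0, 1); (0, 1, 1, 1, 1, 1, 0); (0, 0, 1, 1, 1, 1, 0); (3, 0, 0, 0, 0, 0, 0))


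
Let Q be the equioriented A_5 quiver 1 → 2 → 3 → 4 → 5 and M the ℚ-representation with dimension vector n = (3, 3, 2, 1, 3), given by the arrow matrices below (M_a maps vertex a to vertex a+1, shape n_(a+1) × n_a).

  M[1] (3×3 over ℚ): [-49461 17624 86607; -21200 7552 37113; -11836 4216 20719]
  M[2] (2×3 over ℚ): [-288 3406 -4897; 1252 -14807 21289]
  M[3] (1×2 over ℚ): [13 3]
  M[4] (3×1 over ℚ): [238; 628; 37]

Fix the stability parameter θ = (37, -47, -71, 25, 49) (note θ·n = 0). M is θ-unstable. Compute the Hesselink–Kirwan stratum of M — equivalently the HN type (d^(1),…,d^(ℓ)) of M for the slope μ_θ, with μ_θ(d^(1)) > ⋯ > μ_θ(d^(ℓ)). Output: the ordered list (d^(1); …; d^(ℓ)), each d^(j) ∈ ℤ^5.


Interval decomposition of M: I[1,2], I[1,3], I[1,5], I[5,5]^2.
HN type (ℓ=4): μ^(1)=49; μ^(2)=25; μ^(3)=-5; μ^(4)=-27

((0, 0, 0, 0, 3); (0, 0, 0, 1, 0); (1, 1, 0, 0, 0); (2, 2, 2, 0, 0))


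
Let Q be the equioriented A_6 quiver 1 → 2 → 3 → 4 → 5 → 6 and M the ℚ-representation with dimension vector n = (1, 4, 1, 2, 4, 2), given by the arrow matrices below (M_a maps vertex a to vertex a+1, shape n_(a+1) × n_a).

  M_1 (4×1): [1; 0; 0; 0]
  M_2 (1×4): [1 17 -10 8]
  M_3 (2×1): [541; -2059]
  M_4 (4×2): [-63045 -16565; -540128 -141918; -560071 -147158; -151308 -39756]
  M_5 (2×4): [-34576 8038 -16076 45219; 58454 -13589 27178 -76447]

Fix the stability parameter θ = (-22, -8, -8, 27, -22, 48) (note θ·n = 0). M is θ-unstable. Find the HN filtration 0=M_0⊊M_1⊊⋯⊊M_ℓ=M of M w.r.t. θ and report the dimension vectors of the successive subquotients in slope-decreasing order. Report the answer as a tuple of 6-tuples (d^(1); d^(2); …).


Interval decomposition of M: I[1,5], I[2,2]^3, I[4,5], I[5,6]^2.
HN type (ℓ=4): μ^(1)=48; μ^(2)=5/2; μ^(3)=-8; μ^(4)=-22

((0, 0, 0, 0, 0, 2); (0, 0, 0, 2, 2, 0); (0, 4, 1, 0, 0, 0); (1, 0, 0, 0, 2, 0))


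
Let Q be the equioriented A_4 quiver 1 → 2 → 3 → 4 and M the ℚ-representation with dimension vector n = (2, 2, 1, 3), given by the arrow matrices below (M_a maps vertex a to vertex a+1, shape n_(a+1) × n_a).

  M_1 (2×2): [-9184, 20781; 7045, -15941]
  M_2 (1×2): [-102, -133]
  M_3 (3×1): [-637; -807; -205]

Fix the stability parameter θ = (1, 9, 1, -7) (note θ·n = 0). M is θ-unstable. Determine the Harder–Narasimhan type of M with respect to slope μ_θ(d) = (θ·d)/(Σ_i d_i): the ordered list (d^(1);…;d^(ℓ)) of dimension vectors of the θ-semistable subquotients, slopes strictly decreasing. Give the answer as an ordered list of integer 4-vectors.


Interval decomposition of M: I[1,2], I[1,4], I[4,4]^2.
HN type (ℓ=3): μ^(1)=9; μ^(2)=1; μ^(3)=-7

((0, 1, 0, 0); (2, 1, 1, 1); (0, 0, 0, 2))


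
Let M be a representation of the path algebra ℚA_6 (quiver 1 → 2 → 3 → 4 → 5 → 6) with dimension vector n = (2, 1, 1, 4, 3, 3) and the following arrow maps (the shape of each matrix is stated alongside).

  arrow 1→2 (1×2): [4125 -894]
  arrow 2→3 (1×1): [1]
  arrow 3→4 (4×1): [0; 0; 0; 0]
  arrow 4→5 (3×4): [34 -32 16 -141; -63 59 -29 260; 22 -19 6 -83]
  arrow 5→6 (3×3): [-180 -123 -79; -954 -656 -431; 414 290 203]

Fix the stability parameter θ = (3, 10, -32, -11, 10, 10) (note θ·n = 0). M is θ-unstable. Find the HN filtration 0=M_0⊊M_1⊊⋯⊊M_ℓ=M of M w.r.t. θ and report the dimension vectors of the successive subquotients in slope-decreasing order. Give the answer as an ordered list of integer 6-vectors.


Barcode: M ≅ I[1,1], I[1,3], I[4,4], I[4,5], I[4,6]^2, I[6,6]. HN layers by μ_θ (4 steps, strictly decreasing):
  μ^(1)=10; μ^(2)=3; μ^(3)=-19/3; μ^(4)=-11

((0, 0, 0, 0, 3, 3); (1, 0, 0, 0, 0, 0); (1, 1, 1, 0, 0, 0); (0, 0, 0, 4, 0, 0))


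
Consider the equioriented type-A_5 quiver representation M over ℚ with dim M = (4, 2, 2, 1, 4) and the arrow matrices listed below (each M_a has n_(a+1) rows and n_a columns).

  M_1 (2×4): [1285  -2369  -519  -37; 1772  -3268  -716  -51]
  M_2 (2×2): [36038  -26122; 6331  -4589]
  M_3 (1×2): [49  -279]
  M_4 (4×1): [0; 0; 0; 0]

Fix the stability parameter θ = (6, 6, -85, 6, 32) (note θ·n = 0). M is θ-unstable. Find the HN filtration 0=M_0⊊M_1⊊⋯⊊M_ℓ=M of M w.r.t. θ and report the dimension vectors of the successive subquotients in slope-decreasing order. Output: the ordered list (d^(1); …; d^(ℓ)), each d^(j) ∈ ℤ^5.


Barcode: M ≅ I[1,1]^2, I[1,2], I[1,4], I[3,3], I[5,5]^4. HN layers by μ_θ (4 steps, strictly decreasing):
  μ^(1)=32; μ^(2)=6; μ^(3)=-73/3; μ^(4)=-85

((0, 0, 0, 0, 4); (3, 1, 0, 1, 0); (1, 1, 1, 0, 0); (0, 0, 1, 0, 0))


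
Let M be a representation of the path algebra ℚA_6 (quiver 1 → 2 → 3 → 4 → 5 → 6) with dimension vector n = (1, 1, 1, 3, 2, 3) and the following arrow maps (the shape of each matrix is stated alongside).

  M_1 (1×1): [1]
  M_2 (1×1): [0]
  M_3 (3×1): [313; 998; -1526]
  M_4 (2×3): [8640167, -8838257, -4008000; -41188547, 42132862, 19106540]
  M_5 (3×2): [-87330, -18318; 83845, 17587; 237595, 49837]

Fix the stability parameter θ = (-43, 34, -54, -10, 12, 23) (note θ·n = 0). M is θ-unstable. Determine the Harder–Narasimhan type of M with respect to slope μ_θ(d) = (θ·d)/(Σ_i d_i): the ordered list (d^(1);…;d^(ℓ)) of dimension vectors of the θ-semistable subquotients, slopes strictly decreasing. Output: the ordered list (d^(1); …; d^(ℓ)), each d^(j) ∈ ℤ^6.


Barcode: M ≅ I[1,2], I[3,5], I[4,4], I[4,6], I[6,6]^2. HN layers by μ_θ (6 steps, strictly decreasing):
  μ^(1)=34; μ^(2)=23; μ^(3)=12; μ^(4)=-10; μ^(5)=-43; μ^(6)=-54

((0, 1, 0, 0, 0, 0); (0, 0, 0, 0, 0, 3); (0, 0, 0, 0, 2, 0); (0, 0, 0, 3, 0, 0); (1, 0, 0, 0, 0, 0); (0, 0, 1, 0, 0, 0))


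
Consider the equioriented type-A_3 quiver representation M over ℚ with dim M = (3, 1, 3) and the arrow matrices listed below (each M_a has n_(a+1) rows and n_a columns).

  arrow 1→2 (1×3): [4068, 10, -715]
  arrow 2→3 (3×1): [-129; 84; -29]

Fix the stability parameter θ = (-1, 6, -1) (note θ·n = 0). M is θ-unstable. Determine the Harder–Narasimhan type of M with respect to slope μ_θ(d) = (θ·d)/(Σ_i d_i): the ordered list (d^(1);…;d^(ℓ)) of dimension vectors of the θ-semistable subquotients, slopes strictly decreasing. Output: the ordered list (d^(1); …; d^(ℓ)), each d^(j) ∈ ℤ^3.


Via rank(M_{q-1}∘⋯∘M_p): M ≅ I[1,1]^2, I[1,3], I[3,3]^2.
μ_θ-semistable layers: μ^(1)=5/2; μ^(2)=-1

((0, 1, 1); (3, 0, 2))


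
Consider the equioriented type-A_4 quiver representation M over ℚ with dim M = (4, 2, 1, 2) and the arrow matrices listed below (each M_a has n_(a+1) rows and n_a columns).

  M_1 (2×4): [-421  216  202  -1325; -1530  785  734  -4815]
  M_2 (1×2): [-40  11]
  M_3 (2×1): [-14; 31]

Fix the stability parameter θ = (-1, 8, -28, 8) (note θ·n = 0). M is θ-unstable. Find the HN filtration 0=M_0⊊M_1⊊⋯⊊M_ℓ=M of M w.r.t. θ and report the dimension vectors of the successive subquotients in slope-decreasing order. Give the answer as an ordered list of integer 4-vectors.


Interval decomposition of M: I[1,1]^2, I[1,2], I[1,4], I[4,4].
HN type (ℓ=3): μ^(1)=8; μ^(2)=-1; μ^(3)=-7

((0, 1, 0, 2); (3, 0, 0, 0); (1, 1, 1, 0))


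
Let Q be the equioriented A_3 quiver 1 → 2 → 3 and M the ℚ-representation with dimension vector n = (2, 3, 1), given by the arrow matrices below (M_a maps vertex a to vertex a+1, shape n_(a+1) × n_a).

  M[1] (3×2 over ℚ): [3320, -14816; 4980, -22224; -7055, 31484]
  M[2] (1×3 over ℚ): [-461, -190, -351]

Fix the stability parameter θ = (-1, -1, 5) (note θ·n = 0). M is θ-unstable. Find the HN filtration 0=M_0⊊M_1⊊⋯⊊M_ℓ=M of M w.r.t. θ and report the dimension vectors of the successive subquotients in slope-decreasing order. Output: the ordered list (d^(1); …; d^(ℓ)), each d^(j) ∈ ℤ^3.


Barcode: M ≅ I[1,1], I[1,3], I[2,2]^2. HN layers by μ_θ (2 steps, strictly decreasing):
  μ^(1)=5; μ^(2)=-1

((0, 0, 1); (2, 3, 0))
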